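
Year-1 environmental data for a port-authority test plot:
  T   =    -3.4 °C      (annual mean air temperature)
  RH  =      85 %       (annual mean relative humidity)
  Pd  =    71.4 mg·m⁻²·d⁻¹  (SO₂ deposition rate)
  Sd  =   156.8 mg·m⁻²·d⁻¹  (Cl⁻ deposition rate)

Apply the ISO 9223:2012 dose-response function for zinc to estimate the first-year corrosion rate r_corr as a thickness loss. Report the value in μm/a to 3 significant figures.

zinc: temperature factor f = +0.038·(-13.4) = -0.5092
  sulphur-dioxide contribution → 2.53 μm/a
  chloride contribution → 0.4615 μm/a
  total first-year rate 2.992 μm/a

r_corr = 2.99 μm/a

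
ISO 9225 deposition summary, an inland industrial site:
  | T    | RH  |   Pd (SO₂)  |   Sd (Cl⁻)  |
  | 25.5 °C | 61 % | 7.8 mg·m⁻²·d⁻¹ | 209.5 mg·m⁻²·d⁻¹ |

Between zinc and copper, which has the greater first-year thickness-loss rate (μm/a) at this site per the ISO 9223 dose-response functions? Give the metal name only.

zinc: T>10 °C ⇒ hinge -0.071·(25.5−10) = -1.1005
  Pd branch = 0.0129·Pd^0.44·e^(0.046·RH+f) = 0.1753 μm/a
  Cl⁻ term: 0.0175·209.5^0.57·exp(0.008·61+0.085·25.5) = 5.241
  sum: 0.1753 + 5.241 → r_corr = 5.416 μm/a
copper: T>10 °C ⇒ hinge -0.080·(25.5−10) = -1.2400
  SO₂ term: 0.0053·7.8^0.26·exp(0.059·61-1.2400) = 0.09566
  Sd branch = 0.01025·Sd^0.27·e^(0.036·RH+0.049·T) = 1.361 μm/a
  r_corr = 0.09566 + 1.361 = 1.456 μm/a
Ordering by μm/a: zinc (5.42) > copper (1.46)

zinc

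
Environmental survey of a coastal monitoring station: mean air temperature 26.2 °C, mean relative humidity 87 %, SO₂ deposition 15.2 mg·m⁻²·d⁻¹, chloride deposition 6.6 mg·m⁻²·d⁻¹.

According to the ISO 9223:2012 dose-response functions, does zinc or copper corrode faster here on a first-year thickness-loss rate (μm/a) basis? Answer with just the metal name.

copper

zinc: f(T) = -0.071·(T−10) [T>10 °C] = -1.1502
  SO₂ term: 0.0129·15.2^0.44·exp(0.046·87-1.1502) = 0.7398
  Cl⁻ term: 0.0175·6.6^0.57·exp(0.008·87+0.085·26.2) = 0.9542
  sum: 0.7398 + 0.9542 → r_corr = 1.694 μm/a
copper: temperature factor f = -0.080·(16.2) = -1.2960
  SO₂ term: 0.0053·15.2^0.26·exp(0.059·87-1.2960) = 0.4988
  Cl⁻ term: 0.01025·6.6^0.27·exp(0.036·87+0.049·26.2) = 1.412
  sum: 0.4988 + 1.412 → r_corr = 1.911 μm/a
Ordering by μm/a: copper (1.91) > zinc (1.69)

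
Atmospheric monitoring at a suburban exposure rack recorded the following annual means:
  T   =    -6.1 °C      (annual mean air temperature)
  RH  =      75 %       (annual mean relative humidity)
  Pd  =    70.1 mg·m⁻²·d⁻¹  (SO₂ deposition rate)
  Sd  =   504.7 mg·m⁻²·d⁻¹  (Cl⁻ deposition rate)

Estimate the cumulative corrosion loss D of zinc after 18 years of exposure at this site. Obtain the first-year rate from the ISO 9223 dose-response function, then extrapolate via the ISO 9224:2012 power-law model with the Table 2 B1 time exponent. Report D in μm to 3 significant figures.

zinc: temperature factor f = +0.038·(-16.1) = -0.6118
  SO₂ term: 0.0129·70.1^0.44·exp(0.046·75-0.6118) = 1.43
  Cl⁻ term: 0.0175·504.7^0.57·exp(0.008·75+0.085·-6.1) = 0.6594
  r_corr = 1.43 + 0.6594 = 2.089 μm/a
Long-term exponent b (ISO 9224 Table 2, B1) = 0.813
  D(18) = 2.089 × 18^0.813 = 2.089 × 10.48 = 21.91 μm

D(18) = 21.9 μm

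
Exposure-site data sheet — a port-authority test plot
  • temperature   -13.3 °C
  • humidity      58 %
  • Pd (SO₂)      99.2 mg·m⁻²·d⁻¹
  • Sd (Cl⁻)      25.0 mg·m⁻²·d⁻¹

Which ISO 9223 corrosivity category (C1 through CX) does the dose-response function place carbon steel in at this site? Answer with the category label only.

C2

carbon steel: T≤10 °C ⇒ hinge +0.150·(-13.3−10) = -3.4950
  Pd branch = 1.77·Pd^0.52·e^(0.02·RH+f) = 1.871 μm/a
  Cl⁻ term: 0.102·25.0^0.62·exp(0.033·58+0.04·-13.3) = 2.989
  r_corr = 1.871 + 2.989 = 4.86 μm/a
4.86 μm/a falls in (1.3, 25] for carbon steel → category C2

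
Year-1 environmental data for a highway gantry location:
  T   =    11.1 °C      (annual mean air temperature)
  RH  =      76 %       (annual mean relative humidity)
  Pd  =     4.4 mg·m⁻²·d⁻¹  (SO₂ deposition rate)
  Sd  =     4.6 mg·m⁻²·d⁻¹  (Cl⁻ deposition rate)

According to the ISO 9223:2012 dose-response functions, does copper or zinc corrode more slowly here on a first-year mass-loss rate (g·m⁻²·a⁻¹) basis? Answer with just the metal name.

copper: f(T) = -0.080·(T−10) [T>10 °C] = -0.0880
  SO₂ term: 0.0053·4.4^0.26·exp(0.059·76-0.0880) = 0.632
  Sd branch = 0.01025·Sd^0.27·e^(0.036·RH+0.049·T) = 0.4113 μm/a
  sum: 0.632 + 0.4113 → r_corr = 1.043 μm/a
  mass loss = 1.043 μm/a × 8.96 g/cm³ = 9.348 g·m⁻²·a⁻¹
zinc: T>10 °C ⇒ hinge -0.071·(11.1−10) = -0.0781
  Pd branch = 0.0129·Pd^0.44·e^(0.046·RH+f) = 0.7552 μm/a
  Cl⁻ term: 0.0175·4.6^0.57·exp(0.008·76+0.085·11.1) = 0.1971
  r_corr = 0.7552 + 0.1971 = 0.9523 μm/a
  mass loss = 0.9523 μm/a × 7.14 g/cm³ = 6.799 g·m⁻²·a⁻¹
Ordering by g·m⁻²·a⁻¹: copper (9.35) > zinc (6.8)

zinc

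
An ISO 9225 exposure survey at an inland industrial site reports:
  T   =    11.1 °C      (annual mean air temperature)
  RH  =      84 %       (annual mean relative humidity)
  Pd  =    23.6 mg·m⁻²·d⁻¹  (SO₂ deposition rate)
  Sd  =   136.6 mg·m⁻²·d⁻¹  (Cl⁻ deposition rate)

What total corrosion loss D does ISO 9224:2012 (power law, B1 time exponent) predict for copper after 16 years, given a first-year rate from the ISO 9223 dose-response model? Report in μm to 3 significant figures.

D(16) = 18.7 μm

copper: T>10 °C ⇒ hinge -0.080·(11.1−10) = -0.0880
  sulphur-dioxide contribution → 1.568 μm/a
  chloride contribution → 1.37 μm/a
  ⇒ r_corr(copper) = 2.938 μm/a
ISO 9224: D(t) = r_corr · t^b with b = 0.667 (copper, B1)
  D(16) = 2.938 × 16^0.667 = 2.938 × 6.355 = 18.68 μm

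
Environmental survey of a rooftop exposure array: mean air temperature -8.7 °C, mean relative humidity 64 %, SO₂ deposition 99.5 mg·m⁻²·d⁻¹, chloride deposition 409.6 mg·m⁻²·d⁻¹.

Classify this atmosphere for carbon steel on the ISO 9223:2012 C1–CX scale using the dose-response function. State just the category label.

carbon steel: T≤10 °C ⇒ hinge +0.150·(-8.7−10) = -2.8050
  sulphur-dioxide contribution → 4.213 μm/a
  chloride contribution → 24.79 μm/a
  ⇒ r_corr(carbon steel) = 29.01 μm/a
29 μm/a falls in (25, 50] for carbon steel → category C3

C3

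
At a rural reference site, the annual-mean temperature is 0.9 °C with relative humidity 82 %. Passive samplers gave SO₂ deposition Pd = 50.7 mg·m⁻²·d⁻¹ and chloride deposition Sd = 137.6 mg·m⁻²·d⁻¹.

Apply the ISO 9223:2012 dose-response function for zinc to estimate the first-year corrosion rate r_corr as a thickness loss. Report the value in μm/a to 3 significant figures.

r_corr = 2.84 μm/a

zinc: f(T) = +0.038·(T−10) [T≤10 °C] = -0.3458
  sulphur-dioxide contribution → 2.232 μm/a
  chloride contribution → 0.6028 μm/a
  total first-year rate 2.835 μm/a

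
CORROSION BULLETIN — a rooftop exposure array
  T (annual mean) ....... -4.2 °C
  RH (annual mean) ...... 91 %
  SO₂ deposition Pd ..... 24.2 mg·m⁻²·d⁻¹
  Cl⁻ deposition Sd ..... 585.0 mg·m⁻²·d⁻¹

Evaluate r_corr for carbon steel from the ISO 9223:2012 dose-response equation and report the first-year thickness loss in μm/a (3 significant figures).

carbon steel: temperature factor f = +0.150·(-14.2) = -2.1300
  sulphur-dioxide contribution → 6.807 μm/a
  chloride contribution → 90.25 μm/a
  total first-year rate 97.06 μm/a

r_corr = 97.1 μm/a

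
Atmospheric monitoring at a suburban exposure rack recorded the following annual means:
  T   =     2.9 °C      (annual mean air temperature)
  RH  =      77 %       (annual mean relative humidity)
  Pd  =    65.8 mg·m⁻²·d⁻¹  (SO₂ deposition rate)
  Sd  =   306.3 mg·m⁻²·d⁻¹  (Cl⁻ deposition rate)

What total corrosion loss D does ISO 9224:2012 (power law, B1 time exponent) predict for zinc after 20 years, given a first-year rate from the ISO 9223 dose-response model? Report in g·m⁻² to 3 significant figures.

zinc: T≤10 °C ⇒ hinge +0.038·(2.9−10) = -0.2698
  Pd branch = 0.0129·Pd^0.44·e^(0.046·RH+f) = 2.146 μm/a
  Cl⁻ term: 0.0175·306.3^0.57·exp(0.008·77+0.085·2.9) = 1.083
  r_corr = 2.146 + 1.083 = 3.23 μm/a
Long-term exponent b (ISO 9224 Table 2, B1) = 0.813
  D(20) = 3.23 × 20^0.813 = 3.23 × 11.42 = 36.89 μm
  Mass loss = 36.89 μm × 7.14 g/cm³ = 263.4 g·m⁻²

D(20) = 263 g·m⁻²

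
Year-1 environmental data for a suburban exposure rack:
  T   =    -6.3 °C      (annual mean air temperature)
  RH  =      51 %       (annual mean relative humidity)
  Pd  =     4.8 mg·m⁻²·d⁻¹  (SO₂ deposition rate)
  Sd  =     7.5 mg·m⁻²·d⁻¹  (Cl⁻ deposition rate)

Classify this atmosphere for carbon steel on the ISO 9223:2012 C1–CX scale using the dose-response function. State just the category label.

C2

carbon steel: temperature factor f = +0.150·(-16.3) = -2.4450
  SO₂ term: 1.77·4.8^0.52·exp(0.02·51-2.4450) = 0.9624
  Sd branch = 0.102·Sd^0.62·e^(0.033·RH+0.04·T) = 1.488 μm/a
  sum: 0.9624 + 1.488 → r_corr = 2.45 μm/a
2.45 μm/a falls in (1.3, 25] for carbon steel → category C2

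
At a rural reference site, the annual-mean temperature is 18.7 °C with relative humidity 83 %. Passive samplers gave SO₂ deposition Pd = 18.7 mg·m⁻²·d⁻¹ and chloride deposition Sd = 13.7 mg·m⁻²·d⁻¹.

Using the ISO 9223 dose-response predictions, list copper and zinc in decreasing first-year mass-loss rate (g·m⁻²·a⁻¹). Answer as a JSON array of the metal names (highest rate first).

copper: f(T) = -0.080·(T−10) [T>10 °C] = -0.6960
  Pd branch = 0.0053·Pd^0.26·e^(0.059·RH+f) = 0.7576 μm/a
  Sd branch = 0.01025·Sd^0.27·e^(0.036·RH+0.049·T) = 1.031 μm/a
  sum: 0.7576 + 1.031 → r_corr = 1.789 μm/a
  mass loss = 1.789 μm/a × 8.96 g/cm³ = 16.03 g·m⁻²·a⁻¹
zinc: temperature factor f = -0.071·(8.7) = -0.6177
  SO₂ term: 0.0129·18.7^0.44·exp(0.046·83-0.6177) = 1.148
  Sd branch = 0.0175·Sd^0.57·e^(0.008·RH+0.085·T) = 0.7407 μm/a
  r_corr = 1.148 + 0.7407 = 1.889 μm/a
  mass loss = 1.889 μm/a × 7.14 g/cm³ = 13.49 g·m⁻²·a⁻¹
Ordering by g·m⁻²·a⁻¹: copper (16) > zinc (13.5)

["copper", "zinc"]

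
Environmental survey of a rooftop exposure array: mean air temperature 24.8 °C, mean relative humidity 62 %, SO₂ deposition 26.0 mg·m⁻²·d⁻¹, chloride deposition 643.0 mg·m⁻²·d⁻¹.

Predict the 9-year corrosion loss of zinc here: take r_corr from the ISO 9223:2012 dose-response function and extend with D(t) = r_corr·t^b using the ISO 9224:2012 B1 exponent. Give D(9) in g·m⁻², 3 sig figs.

zinc: T>10 °C ⇒ hinge -0.071·(24.8−10) = -1.0508
  Pd branch = 0.0129·Pd^0.44·e^(0.046·RH+f) = 0.3277 μm/a
  Sd branch = 0.0175·Sd^0.57·e^(0.008·RH+0.085·T) = 9.432 μm/a
  sum: 0.3277 + 9.432 → r_corr = 9.76 μm/a
Power-law: D(9) = r_corr · 9^0.813
  D(9) = 9.76 × 9^0.813 = 9.76 × 5.968 = 58.24 μm
  Mass loss = 58.24 μm × 7.14 g/cm³ = 415.9 g·m⁻²

D(9) = 416 g·m⁻²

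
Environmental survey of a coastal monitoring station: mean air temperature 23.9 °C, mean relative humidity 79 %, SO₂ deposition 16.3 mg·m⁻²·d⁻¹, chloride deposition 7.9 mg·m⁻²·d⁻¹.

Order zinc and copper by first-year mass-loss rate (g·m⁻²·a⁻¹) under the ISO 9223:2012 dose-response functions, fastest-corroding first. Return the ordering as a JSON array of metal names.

zinc: T>10 °C ⇒ hinge -0.071·(23.9−10) = -0.9869
  Pd branch = 0.0129·Pd^0.44·e^(0.046·RH+f) = 0.6217 μm/a
  Sd branch = 0.0175·Sd^0.57·e^(0.008·RH+0.085·T) = 0.8155 μm/a
  r_corr = 0.6217 + 0.8155 = 1.437 μm/a
  mass loss = 1.437 μm/a × 7.14 g/cm³ = 10.26 g·m⁻²·a⁻¹
copper: f(T) = -0.080·(T−10) [T>10 °C] = -1.1120
  Pd branch = 0.0053·Pd^0.26·e^(0.059·RH+f) = 0.3809 μm/a
  Cl⁻ term: 0.01025·7.9^0.27·exp(0.036·79+0.049·23.9) = 0.9927
  r_corr = 0.3809 + 0.9927 = 1.374 μm/a
  mass loss = 1.374 μm/a × 8.96 g/cm³ = 12.31 g·m⁻²·a⁻¹
Ordering by g·m⁻²·a⁻¹: copper (12.3) > zinc (10.3)

["copper", "zinc"]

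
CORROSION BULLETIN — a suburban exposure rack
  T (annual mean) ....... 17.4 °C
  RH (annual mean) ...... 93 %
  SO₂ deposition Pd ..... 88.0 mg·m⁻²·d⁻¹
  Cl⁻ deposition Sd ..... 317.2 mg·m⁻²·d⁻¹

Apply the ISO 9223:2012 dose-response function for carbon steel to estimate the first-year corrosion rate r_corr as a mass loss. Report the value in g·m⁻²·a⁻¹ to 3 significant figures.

carbon steel: T>10 °C ⇒ hinge -0.054·(17.4−10) = -0.3996
  sulphur-dioxide contribution → 78.23 μm/a
  chloride contribution → 156.5 μm/a
  total first-year rate 234.7 μm/a
Convert to mass loss: 234.7 μm/a × 7.85 g/cm³ = 1843 g·m⁻²·a⁻¹

r_corr = 1.84e+03 g·m⁻²·a⁻¹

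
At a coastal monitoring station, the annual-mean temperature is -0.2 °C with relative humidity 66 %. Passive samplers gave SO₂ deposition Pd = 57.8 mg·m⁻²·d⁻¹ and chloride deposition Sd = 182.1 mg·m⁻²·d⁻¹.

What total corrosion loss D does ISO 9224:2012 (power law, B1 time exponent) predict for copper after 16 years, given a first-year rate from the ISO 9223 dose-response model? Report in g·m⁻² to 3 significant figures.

D(16) = 37.1 g·m⁻²

copper: f(T) = +0.126·(T−10) [T≤10 °C] = -1.2852
  Pd branch = 0.0053·Pd^0.26·e^(0.059·RH+f) = 0.2067 μm/a
  Sd branch = 0.01025·Sd^0.27·e^(0.036·RH+0.049·T) = 0.4453 μm/a
  sum: 0.2067 + 0.4453 → r_corr = 0.652 μm/a
Long-term exponent b (ISO 9224 Table 2, B1) = 0.667
  D(16) = 0.652 × 16^0.667 = 0.652 × 6.355 = 4.144 μm
  Mass loss = 4.144 μm × 8.96 g/cm³ = 37.13 g·m⁻²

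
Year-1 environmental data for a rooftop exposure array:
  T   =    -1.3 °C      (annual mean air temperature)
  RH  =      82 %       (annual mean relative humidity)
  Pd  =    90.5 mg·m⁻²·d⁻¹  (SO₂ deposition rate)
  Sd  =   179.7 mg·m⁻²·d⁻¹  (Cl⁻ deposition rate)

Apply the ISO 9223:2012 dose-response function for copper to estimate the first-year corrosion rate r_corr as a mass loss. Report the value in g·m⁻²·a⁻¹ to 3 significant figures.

r_corr = 11.4 g·m⁻²·a⁻¹

copper: T≤10 °C ⇒ hinge +0.126·(-1.3−10) = -1.4238
  sulphur-dioxide contribution → 0.5197 μm/a
  chloride contribution → 0.7479 μm/a
  total first-year rate 1.268 μm/a
Convert to mass loss: 1.268 μm/a × 8.96 g/cm³ = 11.36 g·m⁻²·a⁻¹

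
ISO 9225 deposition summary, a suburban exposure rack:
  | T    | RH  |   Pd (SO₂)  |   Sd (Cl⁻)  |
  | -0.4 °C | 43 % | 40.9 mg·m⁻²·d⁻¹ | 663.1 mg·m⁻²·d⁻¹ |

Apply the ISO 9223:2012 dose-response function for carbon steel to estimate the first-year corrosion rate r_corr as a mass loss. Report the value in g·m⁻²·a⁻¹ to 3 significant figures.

r_corr = 230 g·m⁻²·a⁻¹

carbon steel: T≤10 °C ⇒ hinge +0.150·(-0.4−10) = -1.5600
  Pd branch = 1.77·Pd^0.52·e^(0.02·RH+f) = 6.054 μm/a
  Cl⁻ term: 0.102·663.1^0.62·exp(0.033·43+0.04·-0.4) = 23.3
  sum: 6.054 + 23.3 → r_corr = 29.35 μm/a
Convert to mass loss: 29.35 μm/a × 7.85 g/cm³ = 230.4 g·m⁻²·a⁻¹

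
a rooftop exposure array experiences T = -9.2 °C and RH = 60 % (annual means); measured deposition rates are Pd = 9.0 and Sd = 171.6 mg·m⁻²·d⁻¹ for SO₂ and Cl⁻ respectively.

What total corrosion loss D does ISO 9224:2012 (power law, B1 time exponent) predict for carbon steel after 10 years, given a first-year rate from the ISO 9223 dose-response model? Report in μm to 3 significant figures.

D(10) = 44.9 μm

carbon steel: T≤10 °C ⇒ hinge +0.150·(-9.2−10) = -2.8800
  sulphur-dioxide contribution → 1.034 μm/a
  chloride contribution → 12.42 μm/a
  ⇒ r_corr(carbon steel) = 13.45 μm/a
Power-law: D(10) = r_corr · 10^0.523
  D(10) = 13.45 × 10^0.523 = 13.45 × 3.334 = 44.86 μm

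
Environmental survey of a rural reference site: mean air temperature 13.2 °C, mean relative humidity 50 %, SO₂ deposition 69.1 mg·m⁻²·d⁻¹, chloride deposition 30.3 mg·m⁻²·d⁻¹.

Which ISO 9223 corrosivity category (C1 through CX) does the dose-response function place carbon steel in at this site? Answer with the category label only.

C3

carbon steel: temperature factor f = -0.054·(3.2) = -0.1728
  SO₂ term: 1.77·69.1^0.52·exp(0.02·50-0.1728) = 36.62
  Sd branch = 0.102·Sd^0.62·e^(0.033·RH+0.04·T) = 7.464 μm/a
  sum: 36.62 + 7.464 → r_corr = 44.09 μm/a
ISO 9223 Table 2 (carbon steel): 25 < 44.1 ≤ 50 μm/a ⇒ C3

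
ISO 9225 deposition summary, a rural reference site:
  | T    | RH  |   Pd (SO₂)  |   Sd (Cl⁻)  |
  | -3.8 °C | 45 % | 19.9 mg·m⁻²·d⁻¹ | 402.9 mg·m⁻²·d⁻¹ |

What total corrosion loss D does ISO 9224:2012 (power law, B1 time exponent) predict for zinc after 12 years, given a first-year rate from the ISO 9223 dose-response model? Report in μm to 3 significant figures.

D(12) = 5.88 μm

zinc: f(T) = +0.038·(T−10) [T≤10 °C] = -0.5244
  Pd branch = 0.0129·Pd^0.44·e^(0.046·RH+f) = 0.2256 μm/a
  Sd branch = 0.0175·Sd^0.57·e^(0.008·RH+0.085·T) = 0.5547 μm/a
  r_corr = 0.2256 + 0.5547 = 0.7803 μm/a
Long-term exponent b (ISO 9224 Table 2, B1) = 0.813
  D(12) = 0.7803 × 12^0.813 = 0.7803 × 7.54 = 5.884 μm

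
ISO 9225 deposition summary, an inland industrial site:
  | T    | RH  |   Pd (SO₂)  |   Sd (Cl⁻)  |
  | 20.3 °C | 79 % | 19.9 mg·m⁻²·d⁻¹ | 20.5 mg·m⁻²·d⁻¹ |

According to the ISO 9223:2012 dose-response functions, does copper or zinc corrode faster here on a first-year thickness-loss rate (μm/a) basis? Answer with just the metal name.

copper: temperature factor f = -0.080·(10.3) = -0.8240
  sulphur-dioxide contribution → 0.535 μm/a
  chloride contribution → 1.077 μm/a
  ⇒ r_corr(copper) = 1.612 μm/a
zinc: temperature factor f = -0.071·(10.3) = -0.7313
  sulphur-dioxide contribution → 0.8764 μm/a
  chloride contribution → 1.034 μm/a
  ⇒ r_corr(zinc) = 1.911 μm/a
Ordering by μm/a: zinc (1.91) > copper (1.61)

zinc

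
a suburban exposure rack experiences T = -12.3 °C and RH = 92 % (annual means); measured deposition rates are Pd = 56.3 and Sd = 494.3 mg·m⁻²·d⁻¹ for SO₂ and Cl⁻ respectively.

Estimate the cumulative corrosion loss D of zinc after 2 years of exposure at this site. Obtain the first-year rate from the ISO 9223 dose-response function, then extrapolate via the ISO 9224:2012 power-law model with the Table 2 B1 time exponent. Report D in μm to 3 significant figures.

zinc: T≤10 °C ⇒ hinge +0.038·(-12.3−10) = -0.8474
  SO₂ term: 0.0129·56.3^0.44·exp(0.046·92-0.8474) = 2.242
  Cl⁻ term: 0.0175·494.3^0.57·exp(0.008·92+0.085·-12.3) = 0.4408
  sum: 2.242 + 0.4408 → r_corr = 2.683 μm/a
Long-term exponent b (ISO 9224 Table 2, B1) = 0.813
  D(2) = 2.683 × 2^0.813 = 2.683 × 1.757 = 4.714 μm

D(2) = 4.71 μm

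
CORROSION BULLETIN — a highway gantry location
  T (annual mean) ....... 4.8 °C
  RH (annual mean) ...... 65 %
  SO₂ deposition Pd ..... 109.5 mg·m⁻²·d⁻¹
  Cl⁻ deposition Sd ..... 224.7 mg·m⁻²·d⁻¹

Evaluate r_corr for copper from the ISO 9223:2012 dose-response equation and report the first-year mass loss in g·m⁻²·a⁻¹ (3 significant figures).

r_corr = 9.08 g·m⁻²·a⁻¹

copper: T≤10 °C ⇒ hinge +0.126·(4.8−10) = -0.6552
  SO₂ term: 0.0053·109.5^0.26·exp(0.059·65-0.6552) = 0.432
  Cl⁻ term: 0.01025·224.7^0.27·exp(0.036·65+0.049·4.8) = 0.5808
  sum: 0.432 + 0.5808 → r_corr = 1.013 μm/a
Convert to mass loss: 1.013 μm/a × 8.96 g/cm³ = 9.075 g·m⁻²·a⁻¹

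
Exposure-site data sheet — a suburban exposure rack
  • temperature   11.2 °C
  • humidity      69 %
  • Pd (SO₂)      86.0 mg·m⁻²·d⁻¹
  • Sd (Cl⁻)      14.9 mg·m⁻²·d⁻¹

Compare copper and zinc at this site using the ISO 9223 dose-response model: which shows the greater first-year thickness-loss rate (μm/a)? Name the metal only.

zinc

copper: f(T) = -0.080·(T−10) [T>10 °C] = -0.0960
  sulphur-dioxide contribution → 0.8986 μm/a
  chloride contribution → 0.4412 μm/a
  total first-year rate 1.34 μm/a
zinc: f(T) = -0.071·(T−10) [T>10 °C] = -0.0852
  sulphur-dioxide contribution → 2.01 μm/a
  chloride contribution → 0.3672 μm/a
  ⇒ r_corr(zinc) = 2.377 μm/a
Ordering by μm/a: zinc (2.38) > copper (1.34)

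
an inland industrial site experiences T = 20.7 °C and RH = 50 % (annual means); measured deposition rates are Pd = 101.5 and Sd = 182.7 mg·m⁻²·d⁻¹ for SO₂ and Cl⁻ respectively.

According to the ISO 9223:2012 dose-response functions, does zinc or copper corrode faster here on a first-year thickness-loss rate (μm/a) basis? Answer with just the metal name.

zinc

zinc: T>10 °C ⇒ hinge -0.071·(20.7−10) = -0.7597
  sulphur-dioxide contribution → 0.4596 μm/a
  chloride contribution → 2.952 μm/a
  total first-year rate 3.411 μm/a
copper: temperature factor f = -0.080·(10.7) = -0.8560
  sulphur-dioxide contribution → 0.143 μm/a
  chloride contribution → 0.6976 μm/a
  ⇒ r_corr(copper) = 0.8406 μm/a
Ordering by μm/a: zinc (3.41) > copper (0.841)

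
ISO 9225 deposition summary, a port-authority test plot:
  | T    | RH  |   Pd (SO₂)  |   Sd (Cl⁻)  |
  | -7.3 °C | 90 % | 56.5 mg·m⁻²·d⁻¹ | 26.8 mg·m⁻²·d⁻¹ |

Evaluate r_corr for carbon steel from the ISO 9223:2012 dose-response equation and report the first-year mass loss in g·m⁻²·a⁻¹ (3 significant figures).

r_corr = 141 g·m⁻²·a⁻¹

carbon steel: f(T) = +0.150·(T−10) [T≤10 °C] = -2.5950
  SO₂ term: 1.77·56.5^0.52·exp(0.02·90-2.5950) = 6.513
  Cl⁻ term: 0.102·26.8^0.62·exp(0.033·90+0.04·-7.3) = 11.4
  r_corr = 6.513 + 11.4 = 17.92 μm/a
Convert to mass loss: 17.92 μm/a × 7.85 g/cm³ = 140.7 g·m⁻²·a⁻¹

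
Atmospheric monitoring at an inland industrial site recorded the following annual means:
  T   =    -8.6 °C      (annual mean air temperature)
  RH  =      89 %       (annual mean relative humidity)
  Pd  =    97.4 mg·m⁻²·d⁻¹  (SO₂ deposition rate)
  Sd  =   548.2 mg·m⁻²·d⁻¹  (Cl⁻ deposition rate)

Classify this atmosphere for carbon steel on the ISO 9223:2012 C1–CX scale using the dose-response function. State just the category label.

carbon steel: temperature factor f = +0.150·(-18.6) = -2.7900
  sulphur-dioxide contribution → 6.972 μm/a
  chloride contribution → 68.06 μm/a
  total first-year rate 75.03 μm/a
Category bounds: 50…80 μm/a bracket r_corr ⇒ C4

C4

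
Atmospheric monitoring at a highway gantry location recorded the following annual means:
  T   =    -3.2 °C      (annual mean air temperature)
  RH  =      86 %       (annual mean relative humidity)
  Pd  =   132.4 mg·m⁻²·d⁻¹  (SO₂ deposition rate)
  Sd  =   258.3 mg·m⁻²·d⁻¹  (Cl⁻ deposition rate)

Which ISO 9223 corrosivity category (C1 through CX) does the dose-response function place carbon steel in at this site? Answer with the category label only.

carbon steel: T≤10 °C ⇒ hinge +0.150·(-3.2−10) = -1.9800
  sulphur-dioxide contribution → 17.32 μm/a
  chloride contribution → 47.98 μm/a
  ⇒ r_corr(carbon steel) = 65.3 μm/a
65.3 μm/a falls in (50, 80] for carbon steel → category C4

C4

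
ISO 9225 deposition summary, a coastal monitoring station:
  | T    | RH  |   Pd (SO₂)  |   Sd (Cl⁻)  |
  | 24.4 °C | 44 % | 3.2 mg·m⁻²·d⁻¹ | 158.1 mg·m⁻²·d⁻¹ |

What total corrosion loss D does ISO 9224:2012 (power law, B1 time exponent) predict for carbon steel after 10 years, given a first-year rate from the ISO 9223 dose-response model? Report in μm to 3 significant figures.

carbon steel: temperature factor f = -0.054·(14.4) = -0.7776
  SO₂ term: 1.77·3.2^0.52·exp(0.02·44-0.7776) = 3.59
  Sd branch = 0.102·Sd^0.62·e^(0.033·RH+0.04·T) = 26.69 μm/a
  sum: 3.59 + 26.69 → r_corr = 30.28 μm/a
Long-term exponent b (ISO 9224 Table 2, B1) = 0.523
  D(10) = 30.28 × 10^0.523 = 30.28 × 3.334 = 101 μm

D(10) = 101 μm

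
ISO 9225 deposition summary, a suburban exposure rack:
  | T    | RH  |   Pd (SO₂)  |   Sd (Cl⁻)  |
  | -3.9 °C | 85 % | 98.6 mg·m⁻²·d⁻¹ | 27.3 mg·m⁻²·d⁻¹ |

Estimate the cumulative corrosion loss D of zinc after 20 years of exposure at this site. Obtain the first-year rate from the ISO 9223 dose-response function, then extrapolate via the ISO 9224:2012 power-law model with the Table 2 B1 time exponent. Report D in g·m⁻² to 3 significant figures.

zinc: T≤10 °C ⇒ hinge +0.038·(-3.9−10) = -0.5282
  Pd branch = 0.0129·Pd^0.44·e^(0.046·RH+f) = 2.861 μm/a
  Sd branch = 0.0175·Sd^0.57·e^(0.008·RH+0.085·T) = 0.1633 μm/a
  sum: 2.861 + 0.1633 → r_corr = 3.025 μm/a
ISO 9224: D(t) = r_corr · t^b with b = 0.813 (zinc, B1)
  D(20) = 3.025 × 20^0.813 = 3.025 × 11.42 = 34.55 μm
  Mass loss = 34.55 μm × 7.14 g/cm³ = 246.7 g·m⁻²

D(20) = 247 g·m⁻²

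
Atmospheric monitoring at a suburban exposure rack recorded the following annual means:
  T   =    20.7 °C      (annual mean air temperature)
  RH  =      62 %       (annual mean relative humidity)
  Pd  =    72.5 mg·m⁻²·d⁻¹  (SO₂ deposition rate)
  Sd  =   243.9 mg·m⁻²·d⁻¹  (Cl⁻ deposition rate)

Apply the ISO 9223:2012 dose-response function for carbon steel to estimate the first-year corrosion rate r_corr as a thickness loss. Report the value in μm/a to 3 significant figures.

r_corr = 86.4 μm/a

carbon steel: temperature factor f = -0.054·(10.7) = -0.5778
  Pd branch = 1.77·Pd^0.52·e^(0.02·RH+f) = 31.84 μm/a
  Cl⁻ term: 0.102·243.9^0.62·exp(0.033·62+0.04·20.7) = 54.55
  sum: 31.84 + 54.55 → r_corr = 86.39 μm/a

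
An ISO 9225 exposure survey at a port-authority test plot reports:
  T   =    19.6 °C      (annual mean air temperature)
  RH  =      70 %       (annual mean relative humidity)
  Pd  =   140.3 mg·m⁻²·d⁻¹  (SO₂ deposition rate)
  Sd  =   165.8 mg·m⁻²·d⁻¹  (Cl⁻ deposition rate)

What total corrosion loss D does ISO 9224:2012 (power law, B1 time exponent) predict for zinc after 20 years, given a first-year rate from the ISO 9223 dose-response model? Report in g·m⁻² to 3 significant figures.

D(20) = 361 g·m⁻²

zinc: T>10 °C ⇒ hinge -0.071·(19.6−10) = -0.6816
  Pd branch = 0.0129·Pd^0.44·e^(0.046·RH+f) = 1.438 μm/a
  Cl⁻ term: 0.0175·165.8^0.57·exp(0.008·70+0.085·19.6) = 2.985
  sum: 1.438 + 2.985 → r_corr = 4.423 μm/a
Power-law: D(20) = r_corr · 20^0.813
  D(20) = 4.423 × 20^0.813 = 4.423 × 11.42 = 50.52 μm
  Mass loss = 50.52 μm × 7.14 g/cm³ = 360.7 g·m⁻²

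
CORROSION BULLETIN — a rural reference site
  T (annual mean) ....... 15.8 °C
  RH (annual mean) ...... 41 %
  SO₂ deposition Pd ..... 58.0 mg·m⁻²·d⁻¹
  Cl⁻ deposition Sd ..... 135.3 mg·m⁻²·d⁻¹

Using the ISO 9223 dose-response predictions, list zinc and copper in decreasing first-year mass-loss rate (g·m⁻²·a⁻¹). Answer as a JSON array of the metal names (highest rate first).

zinc: temperature factor f = -0.071·(5.8) = -0.4118
  SO₂ term: 0.0129·58.0^0.44·exp(0.046·41-0.4118) = 0.3363
  Sd branch = 0.0175·Sd^0.57·e^(0.008·RH+0.085·T) = 1.526 μm/a
  sum: 0.3363 + 1.526 → r_corr = 1.862 μm/a
  mass loss = 1.862 μm/a × 7.14 g/cm³ = 13.3 g·m⁻²·a⁻¹
copper: temperature factor f = -0.080·(5.8) = -0.4640
  SO₂ term: 0.0053·58.0^0.26·exp(0.059·41-0.4640) = 0.1076
  Cl⁻ term: 0.01025·135.3^0.27·exp(0.036·41+0.049·15.8) = 0.366
  r_corr = 0.1076 + 0.366 = 0.4736 μm/a
  mass loss = 0.4736 μm/a × 8.96 g/cm³ = 4.243 g·m⁻²·a⁻¹
Ordering by g·m⁻²·a⁻¹: zinc (13.3) > copper (4.24)

["zinc", "copper"]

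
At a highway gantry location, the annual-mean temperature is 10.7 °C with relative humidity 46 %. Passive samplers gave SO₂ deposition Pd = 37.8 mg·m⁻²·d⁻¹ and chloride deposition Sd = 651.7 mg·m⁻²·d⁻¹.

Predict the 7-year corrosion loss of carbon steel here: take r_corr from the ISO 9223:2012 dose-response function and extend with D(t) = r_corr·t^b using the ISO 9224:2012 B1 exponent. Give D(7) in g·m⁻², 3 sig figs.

D(7) = 1.48e+03 g·m⁻²

carbon steel: T>10 °C ⇒ hinge -0.054·(10.7−10) = -0.0378
  SO₂ term: 1.77·37.8^0.52·exp(0.02·46-0.0378) = 28.28
  Cl⁻ term: 0.102·651.7^0.62·exp(0.033·46+0.04·10.7) = 39.67
  sum: 28.28 + 39.67 → r_corr = 67.94 μm/a
ISO 9224: D(t) = r_corr · t^b with b = 0.523 (carbon steel, B1)
  D(7) = 67.94 × 7^0.523 = 67.94 × 2.767 = 188 μm
  Mass loss = 188 μm × 7.85 g/cm³ = 1476 g·m⁻²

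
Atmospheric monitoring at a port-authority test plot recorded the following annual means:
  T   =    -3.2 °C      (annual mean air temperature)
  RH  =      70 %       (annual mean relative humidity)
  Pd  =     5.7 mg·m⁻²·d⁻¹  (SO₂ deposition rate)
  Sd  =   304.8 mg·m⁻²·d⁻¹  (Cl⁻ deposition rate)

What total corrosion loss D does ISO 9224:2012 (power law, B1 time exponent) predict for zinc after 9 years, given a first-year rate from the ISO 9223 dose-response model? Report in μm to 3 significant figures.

D(9) = 6.14 μm

zinc: temperature factor f = +0.038·(-13.2) = -0.5016
  Pd branch = 0.0129·Pd^0.44·e^(0.046·RH+f) = 0.4205 μm/a
  Sd branch = 0.0175·Sd^0.57·e^(0.008·RH+0.085·T) = 0.6081 μm/a
  r_corr = 0.4205 + 0.6081 = 1.029 μm/a
Power-law: D(9) = r_corr · 9^0.813
  D(9) = 1.029 × 9^0.813 = 1.029 × 5.968 = 6.138 μm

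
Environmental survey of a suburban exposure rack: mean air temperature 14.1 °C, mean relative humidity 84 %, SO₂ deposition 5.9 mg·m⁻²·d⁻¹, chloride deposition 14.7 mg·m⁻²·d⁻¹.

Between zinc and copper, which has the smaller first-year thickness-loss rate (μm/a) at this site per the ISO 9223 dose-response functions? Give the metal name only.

zinc: f(T) = -0.071·(T−10) [T>10 °C] = -0.2911
  Pd branch = 0.0129·Pd^0.44·e^(0.046·RH+f) = 1.003 μm/a
  Cl⁻ term: 0.0175·14.7^0.57·exp(0.008·84+0.085·14.1) = 0.5257
  sum: 1.003 + 0.5257 → r_corr = 1.529 μm/a
copper: T>10 °C ⇒ hinge -0.080·(14.1−10) = -0.3280
  SO₂ term: 0.0053·5.9^0.26·exp(0.059·84-0.3280) = 0.8602
  Cl⁻ term: 0.01025·14.7^0.27·exp(0.036·84+0.049·14.1) = 0.8695
  r_corr = 0.8602 + 0.8695 = 1.73 μm/a
Ordering by μm/a: copper (1.73) > zinc (1.53)

zinc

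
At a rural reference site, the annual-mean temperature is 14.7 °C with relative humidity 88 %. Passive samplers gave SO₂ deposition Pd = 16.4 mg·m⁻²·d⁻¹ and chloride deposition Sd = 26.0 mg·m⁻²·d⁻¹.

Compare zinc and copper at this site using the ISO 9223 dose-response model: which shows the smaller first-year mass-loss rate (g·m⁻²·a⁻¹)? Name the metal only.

zinc

zinc: T>10 °C ⇒ hinge -0.071·(14.7−10) = -0.3337
  SO₂ term: 0.0129·16.4^0.44·exp(0.046·88-0.3337) = 1.812
  Sd branch = 0.0175·Sd^0.57·e^(0.008·RH+0.085·T) = 0.7906 μm/a
  sum: 1.812 + 0.7906 → r_corr = 2.603 μm/a
  mass loss = 2.603 μm/a × 7.14 g/cm³ = 18.58 g·m⁻²·a⁻¹
copper: T>10 °C ⇒ hinge -0.080·(14.7−10) = -0.3760
  SO₂ term: 0.0053·16.4^0.26·exp(0.059·88-0.3760) = 1.354
  Cl⁻ term: 0.01025·26.0^0.27·exp(0.036·88+0.049·14.7) = 1.206
  sum: 1.354 + 1.206 → r_corr = 2.56 μm/a
  mass loss = 2.56 μm/a × 8.96 g/cm³ = 22.94 g·m⁻²·a⁻¹
Ordering by g·m⁻²·a⁻¹: copper (22.9) > zinc (18.6)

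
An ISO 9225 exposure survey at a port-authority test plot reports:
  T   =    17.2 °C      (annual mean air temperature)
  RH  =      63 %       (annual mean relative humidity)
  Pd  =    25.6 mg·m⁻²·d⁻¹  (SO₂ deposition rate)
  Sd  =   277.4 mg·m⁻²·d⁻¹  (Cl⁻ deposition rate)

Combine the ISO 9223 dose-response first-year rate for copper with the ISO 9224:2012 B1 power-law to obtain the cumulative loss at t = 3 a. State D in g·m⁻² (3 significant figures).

D(3) = 24.9 g·m⁻²

copper: T>10 °C ⇒ hinge -0.080·(17.2−10) = -0.5760
  Pd branch = 0.0053·Pd^0.26·e^(0.059·RH+f) = 0.2848 μm/a
  Cl⁻ term: 0.01025·277.4^0.27·exp(0.036·63+0.049·17.2) = 1.05
  sum: 0.2848 + 1.05 → r_corr = 1.335 μm/a
ISO 9224: D(t) = r_corr · t^b with b = 0.667 (copper, B1)
  D(3) = 1.335 × 3^0.667 = 1.335 × 2.081 = 2.778 μm
  Mass loss = 2.778 μm × 8.96 g/cm³ = 24.89 g·m⁻²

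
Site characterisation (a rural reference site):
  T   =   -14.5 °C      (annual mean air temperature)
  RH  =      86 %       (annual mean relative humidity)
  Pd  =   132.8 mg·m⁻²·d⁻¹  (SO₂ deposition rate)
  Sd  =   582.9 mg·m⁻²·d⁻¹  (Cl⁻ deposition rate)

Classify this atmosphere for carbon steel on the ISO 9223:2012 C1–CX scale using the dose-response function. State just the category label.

carbon steel: T≤10 °C ⇒ hinge +0.150·(-14.5−10) = -3.6750
  SO₂ term: 1.77·132.8^0.52·exp(0.02·86-3.6750) = 3.184
  Sd branch = 0.102·Sd^0.62·e^(0.033·RH+0.04·T) = 50.57 μm/a
  r_corr = 3.184 + 50.57 = 53.76 μm/a
53.8 μm/a falls in (50, 80] for carbon steel → category C4

C4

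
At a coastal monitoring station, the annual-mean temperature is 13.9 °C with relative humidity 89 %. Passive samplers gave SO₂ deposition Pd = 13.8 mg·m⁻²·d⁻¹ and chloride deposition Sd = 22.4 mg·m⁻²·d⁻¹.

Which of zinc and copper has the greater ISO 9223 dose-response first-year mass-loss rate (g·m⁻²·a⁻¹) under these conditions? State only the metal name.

copper

zinc: T>10 °C ⇒ hinge -0.071·(13.9−10) = -0.2769
  SO₂ term: 0.0129·13.8^0.44·exp(0.046·89-0.2769) = 1.862
  Sd branch = 0.0175·Sd^0.57·e^(0.008·RH+0.085·T) = 0.6839 μm/a
  sum: 1.862 + 0.6839 → r_corr = 2.546 μm/a
  mass loss = 2.546 μm/a × 7.14 g/cm³ = 18.17 g·m⁻²·a⁻¹
copper: temperature factor f = -0.080·(3.9) = -0.3120
  Pd branch = 0.0053·Pd^0.26·e^(0.059·RH+f) = 1.464 μm/a
  Cl⁻ term: 0.01025·22.4^0.27·exp(0.036·89+0.049·13.9) = 1.155
  r_corr = 1.464 + 1.155 = 2.619 μm/a
  mass loss = 2.619 μm/a × 8.96 g/cm³ = 23.47 g·m⁻²·a⁻¹
Ordering by g·m⁻²·a⁻¹: copper (23.5) > zinc (18.2)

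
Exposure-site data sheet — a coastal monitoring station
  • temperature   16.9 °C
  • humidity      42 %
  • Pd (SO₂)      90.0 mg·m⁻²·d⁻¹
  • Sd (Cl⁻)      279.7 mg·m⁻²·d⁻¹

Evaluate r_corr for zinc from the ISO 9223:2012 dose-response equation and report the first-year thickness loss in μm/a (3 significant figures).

r_corr = 2.95 μm/a

zinc: T>10 °C ⇒ hinge -0.071·(16.9−10) = -0.4899
  SO₂ term: 0.0129·90.0^0.44·exp(0.046·42-0.4899) = 0.3951
  Cl⁻ term: 0.0175·279.7^0.57·exp(0.008·42+0.085·16.9) = 2.555
  r_corr = 0.3951 + 2.555 = 2.95 μm/a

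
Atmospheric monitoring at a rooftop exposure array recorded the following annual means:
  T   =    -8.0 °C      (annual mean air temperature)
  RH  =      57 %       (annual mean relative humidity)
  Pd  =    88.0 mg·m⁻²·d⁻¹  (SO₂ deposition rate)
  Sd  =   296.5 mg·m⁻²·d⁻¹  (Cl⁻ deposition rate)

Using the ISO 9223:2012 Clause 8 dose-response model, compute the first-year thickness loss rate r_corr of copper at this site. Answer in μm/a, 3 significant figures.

copper: temperature factor f = +0.126·(-18.0) = -2.2680
  SO₂ term: 0.0053·88.0^0.26·exp(0.059·57-2.2680) = 0.05075
  Cl⁻ term: 0.01025·296.5^0.27·exp(0.036·57+0.049·-8.0) = 0.2507
  r_corr = 0.05075 + 0.2507 = 0.3014 μm/a

r_corr = 0.301 μm/a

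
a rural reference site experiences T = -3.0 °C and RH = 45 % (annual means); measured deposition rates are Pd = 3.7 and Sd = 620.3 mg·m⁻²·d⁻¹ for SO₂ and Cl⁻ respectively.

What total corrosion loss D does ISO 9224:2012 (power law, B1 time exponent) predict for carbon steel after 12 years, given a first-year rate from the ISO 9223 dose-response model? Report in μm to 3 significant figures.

D(12) = 83.4 μm

carbon steel: T≤10 °C ⇒ hinge +0.150·(-3.0−10) = -1.9500
  Pd branch = 1.77·Pd^0.52·e^(0.02·RH+f) = 1.223 μm/a
  Cl⁻ term: 0.102·620.3^0.62·exp(0.033·45+0.04·-3.0) = 21.52
  sum: 1.223 + 21.52 → r_corr = 22.74 μm/a
Long-term exponent b (ISO 9224 Table 2, B1) = 0.523
  D(12) = 22.74 × 12^0.523 = 22.74 × 3.668 = 83.41 μm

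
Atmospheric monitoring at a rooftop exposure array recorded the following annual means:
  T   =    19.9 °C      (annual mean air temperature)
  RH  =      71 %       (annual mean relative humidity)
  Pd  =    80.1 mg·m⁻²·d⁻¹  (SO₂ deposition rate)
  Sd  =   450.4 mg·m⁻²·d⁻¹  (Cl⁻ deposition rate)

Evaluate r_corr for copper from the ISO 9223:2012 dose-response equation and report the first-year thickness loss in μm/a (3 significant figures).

copper: f(T) = -0.080·(T−10) [T>10 °C] = -0.7920
  SO₂ term: 0.0053·80.1^0.26·exp(0.059·71-0.7920) = 0.4949
  Cl⁻ term: 0.01025·450.4^0.27·exp(0.036·71+0.049·19.9) = 1.823
  r_corr = 0.4949 + 1.823 = 2.318 μm/a

r_corr = 2.32 μm/a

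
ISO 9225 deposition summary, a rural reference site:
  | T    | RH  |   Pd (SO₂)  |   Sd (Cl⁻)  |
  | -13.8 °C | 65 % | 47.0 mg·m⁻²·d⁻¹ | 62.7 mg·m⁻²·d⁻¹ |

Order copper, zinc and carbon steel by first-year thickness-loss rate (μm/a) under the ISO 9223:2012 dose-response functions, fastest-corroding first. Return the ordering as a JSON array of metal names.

["carbon steel", "zinc", "copper"]

copper: f(T) = +0.126·(T−10) [T≤10 °C] = -2.9988
  sulphur-dioxide contribution → 0.03328 μm/a
  chloride contribution → 0.1654 μm/a
  total first-year rate 0.1987 μm/a
zinc: f(T) = +0.038·(T−10) [T≤10 °C] = -0.9044
  sulphur-dioxide contribution → 0.565 μm/a
  chloride contribution → 0.09636 μm/a
  ⇒ r_corr(zinc) = 0.6614 μm/a
carbon steel: f(T) = +0.150·(T−10) [T≤10 °C] = -3.5700
  sulphur-dioxide contribution → 1.354 μm/a
  chloride contribution → 6.527 μm/a
  ⇒ r_corr(carbon steel) = 7.881 μm/a
Ordering by μm/a: carbon steel (7.88) > zinc (0.661) > copper (0.199)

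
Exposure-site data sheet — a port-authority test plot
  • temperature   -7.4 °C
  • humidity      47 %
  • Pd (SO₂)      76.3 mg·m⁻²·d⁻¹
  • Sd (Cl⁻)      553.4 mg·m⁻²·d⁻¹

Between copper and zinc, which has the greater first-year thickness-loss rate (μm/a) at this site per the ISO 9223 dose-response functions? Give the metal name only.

zinc

copper: f(T) = +0.126·(T−10) [T≤10 °C] = -2.1924
  Pd branch = 0.0053·Pd^0.26·e^(0.059·RH+f) = 0.02923 μm/a
  Cl⁻ term: 0.01025·553.4^0.27·exp(0.036·47+0.049·-7.4) = 0.2132
  r_corr = 0.02923 + 0.2132 = 0.2424 μm/a
zinc: temperature factor f = +0.038·(-17.4) = -0.6612
  SO₂ term: 0.0129·76.3^0.44·exp(0.046·47-0.6612) = 0.3897
  Cl⁻ term: 0.0175·553.4^0.57·exp(0.008·47+0.085·-7.4) = 0.4974
  r_corr = 0.3897 + 0.4974 = 0.887 μm/a
Ordering by μm/a: zinc (0.887) > copper (0.242)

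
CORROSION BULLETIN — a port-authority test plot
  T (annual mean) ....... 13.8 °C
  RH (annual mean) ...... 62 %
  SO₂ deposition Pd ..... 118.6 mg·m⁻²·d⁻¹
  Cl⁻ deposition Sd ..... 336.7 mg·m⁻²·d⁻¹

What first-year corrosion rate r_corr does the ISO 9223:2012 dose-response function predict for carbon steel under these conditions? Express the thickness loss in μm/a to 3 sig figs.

carbon steel: f(T) = -0.054·(T−10) [T>10 °C] = -0.2052
  sulphur-dioxide contribution → 59.69 μm/a
  chloride contribution → 50.56 μm/a
  total first-year rate 110.2 μm/a

r_corr = 110 μm/a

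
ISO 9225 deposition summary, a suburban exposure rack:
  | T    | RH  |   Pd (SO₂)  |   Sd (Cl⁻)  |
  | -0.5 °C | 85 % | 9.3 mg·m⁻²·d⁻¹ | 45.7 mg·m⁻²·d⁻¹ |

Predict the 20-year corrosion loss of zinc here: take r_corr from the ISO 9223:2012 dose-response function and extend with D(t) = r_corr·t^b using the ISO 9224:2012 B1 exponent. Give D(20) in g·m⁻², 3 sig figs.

zinc: T≤10 °C ⇒ hinge +0.038·(-0.5−10) = -0.3990
  sulphur-dioxide contribution → 1.152 μm/a
  chloride contribution → 0.2925 μm/a
  total first-year rate 1.445 μm/a
Long-term exponent b (ISO 9224 Table 2, B1) = 0.813
  D(20) = 1.445 × 20^0.813 = 1.445 × 11.42 = 16.5 μm
  Mass loss = 16.5 μm × 7.14 g/cm³ = 117.8 g·m⁻²

D(20) = 118 g·m⁻²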